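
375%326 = 49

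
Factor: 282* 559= 157638 =2^1*3^1*13^1*43^1 *47^1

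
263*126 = 33138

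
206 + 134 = 340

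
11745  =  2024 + 9721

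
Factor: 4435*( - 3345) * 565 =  - 8381817375=-  3^1*5^3*113^1*223^1*887^1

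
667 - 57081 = -56414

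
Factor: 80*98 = 7840 = 2^5*5^1*7^2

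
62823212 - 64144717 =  - 1321505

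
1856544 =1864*996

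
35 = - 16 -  - 51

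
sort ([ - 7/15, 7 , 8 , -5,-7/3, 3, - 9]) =[ - 9,-5, - 7/3, - 7/15,3,7,8] 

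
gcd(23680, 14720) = 640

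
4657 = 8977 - 4320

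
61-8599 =- 8538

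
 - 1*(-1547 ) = 1547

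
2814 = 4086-1272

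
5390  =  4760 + 630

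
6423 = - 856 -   -  7279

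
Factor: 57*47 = 2679 =3^1*19^1*47^1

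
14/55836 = 7/27918  =  0.00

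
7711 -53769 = - 46058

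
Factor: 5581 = 5581^1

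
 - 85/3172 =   -  1 + 3087/3172= - 0.03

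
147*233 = 34251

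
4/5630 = 2/2815 = 0.00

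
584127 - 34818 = 549309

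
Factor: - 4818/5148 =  - 73/78 = - 2^ (-1 )*3^(-1 )*13^(-1 ) * 73^1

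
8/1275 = 8/1275=0.01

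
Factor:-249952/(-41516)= 584/97 = 2^3*73^1*97^( - 1) 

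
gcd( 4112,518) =2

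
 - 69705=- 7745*9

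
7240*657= 4756680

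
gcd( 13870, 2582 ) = 2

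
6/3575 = 6/3575 =0.00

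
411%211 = 200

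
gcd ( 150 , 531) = 3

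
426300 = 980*435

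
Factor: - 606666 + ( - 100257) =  - 3^2*7^3*229^1 = -  706923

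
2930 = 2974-44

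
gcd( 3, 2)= 1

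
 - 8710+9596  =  886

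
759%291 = 177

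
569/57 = 9+ 56/57 = 9.98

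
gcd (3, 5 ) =1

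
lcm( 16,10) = 80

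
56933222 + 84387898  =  141321120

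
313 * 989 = 309557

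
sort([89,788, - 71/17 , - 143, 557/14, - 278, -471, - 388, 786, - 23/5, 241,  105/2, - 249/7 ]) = [-471, - 388 ,-278,  -  143, - 249/7, - 23/5, - 71/17, 557/14,105/2, 89  ,  241,786, 788] 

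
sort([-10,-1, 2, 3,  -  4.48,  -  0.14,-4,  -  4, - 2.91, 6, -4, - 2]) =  [ - 10, - 4.48 , - 4,  -  4,-4, - 2.91,-2, - 1 , - 0.14, 2,3, 6]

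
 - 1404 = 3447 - 4851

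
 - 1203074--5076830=3873756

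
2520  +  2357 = 4877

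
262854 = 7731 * 34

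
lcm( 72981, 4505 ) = 364905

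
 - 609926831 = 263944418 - 873871249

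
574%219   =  136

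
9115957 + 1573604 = 10689561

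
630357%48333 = 2028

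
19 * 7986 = 151734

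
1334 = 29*46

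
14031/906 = 15 + 147/302=15.49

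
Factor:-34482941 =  - 34482941^1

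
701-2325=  - 1624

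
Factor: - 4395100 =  - 2^2 * 5^2 * 43951^1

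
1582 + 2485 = 4067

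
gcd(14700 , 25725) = 3675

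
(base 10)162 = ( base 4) 2202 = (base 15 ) AC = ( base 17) 99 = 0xA2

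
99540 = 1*99540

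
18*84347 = 1518246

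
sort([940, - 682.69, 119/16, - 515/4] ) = [ - 682.69, - 515/4,119/16, 940] 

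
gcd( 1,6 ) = 1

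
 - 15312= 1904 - 17216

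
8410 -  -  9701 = 18111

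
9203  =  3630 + 5573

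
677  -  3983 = - 3306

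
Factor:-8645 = -5^1*7^1*13^1* 19^1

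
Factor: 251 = 251^1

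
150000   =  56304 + 93696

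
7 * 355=2485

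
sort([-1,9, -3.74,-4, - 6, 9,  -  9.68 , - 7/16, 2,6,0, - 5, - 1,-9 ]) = [ - 9.68,-9,-6,-5, - 4, -3.74, - 1, - 1,-7/16, 0 , 2,6,9,9 ] 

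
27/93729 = 9/31243=0.00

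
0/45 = 0 = 0.00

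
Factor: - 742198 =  - 2^1*371099^1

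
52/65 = 4/5= 0.80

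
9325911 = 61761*151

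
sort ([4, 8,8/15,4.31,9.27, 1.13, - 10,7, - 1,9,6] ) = [ - 10,-1,8/15,1.13, 4,4.31,6,  7  ,  8, 9, 9.27]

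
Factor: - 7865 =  - 5^1*11^2*13^1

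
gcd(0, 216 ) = 216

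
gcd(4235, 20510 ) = 35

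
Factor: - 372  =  -2^2*3^1*31^1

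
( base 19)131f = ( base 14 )2C9A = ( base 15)256B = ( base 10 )7976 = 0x1f28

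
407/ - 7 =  - 407/7 = - 58.14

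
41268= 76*543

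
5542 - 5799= - 257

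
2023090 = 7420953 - 5397863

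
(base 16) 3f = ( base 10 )63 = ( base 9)70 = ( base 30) 23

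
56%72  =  56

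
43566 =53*822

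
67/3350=1/50 = 0.02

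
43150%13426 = 2872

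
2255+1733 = 3988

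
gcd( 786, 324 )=6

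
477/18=26 + 1/2   =  26.50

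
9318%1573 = 1453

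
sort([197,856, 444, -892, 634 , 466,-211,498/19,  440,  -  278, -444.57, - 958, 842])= [ - 958,  -  892,-444.57, - 278, - 211,498/19,  197 , 440,444,466,634 , 842, 856]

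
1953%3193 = 1953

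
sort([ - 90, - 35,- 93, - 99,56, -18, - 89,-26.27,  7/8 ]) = [-99,  -  93, - 90,-89, - 35, - 26.27, - 18, 7/8, 56]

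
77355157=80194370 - 2839213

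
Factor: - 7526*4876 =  - 36696776 = - 2^3*23^1*53^2*71^1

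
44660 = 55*812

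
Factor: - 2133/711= -3 = - 3^1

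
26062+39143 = 65205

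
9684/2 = 4842= 4842.00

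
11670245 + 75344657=87014902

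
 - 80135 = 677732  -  757867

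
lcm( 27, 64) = 1728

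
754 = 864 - 110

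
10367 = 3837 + 6530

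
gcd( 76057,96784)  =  1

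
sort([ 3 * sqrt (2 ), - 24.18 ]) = [- 24.18, 3 *sqrt( 2 )]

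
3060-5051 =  - 1991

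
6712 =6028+684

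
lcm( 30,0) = 0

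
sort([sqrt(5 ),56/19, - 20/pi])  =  [ - 20/pi, sqrt( 5 ),56/19 ]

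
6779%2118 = 425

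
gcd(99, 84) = 3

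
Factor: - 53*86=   -  2^1*43^1*53^1 = - 4558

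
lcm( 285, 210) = 3990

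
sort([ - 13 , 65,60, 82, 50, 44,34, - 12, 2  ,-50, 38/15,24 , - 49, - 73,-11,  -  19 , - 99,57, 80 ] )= [ - 99, - 73, - 50, - 49, -19, - 13, - 12, - 11, 2, 38/15, 24, 34,44, 50, 57 , 60, 65,80, 82 ] 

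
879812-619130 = 260682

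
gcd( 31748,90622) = 2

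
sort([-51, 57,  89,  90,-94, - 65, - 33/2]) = [-94,-65,-51, - 33/2, 57, 89, 90] 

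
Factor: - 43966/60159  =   - 2^1*3^ ( - 1)*11^ ( - 1)*13^1*19^1 * 89^1 * 1823^( - 1)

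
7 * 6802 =47614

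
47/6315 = 47/6315 = 0.01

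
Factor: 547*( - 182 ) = - 99554 = - 2^1*7^1*13^1*547^1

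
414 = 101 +313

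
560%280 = 0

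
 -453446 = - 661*686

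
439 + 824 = 1263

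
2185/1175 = 437/235 = 1.86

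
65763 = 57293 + 8470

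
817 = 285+532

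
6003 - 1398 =4605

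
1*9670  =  9670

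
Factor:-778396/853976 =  - 194599/213494 = -2^( -1 )*17^1*11447^1*106747^( - 1)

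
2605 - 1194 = 1411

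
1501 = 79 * 19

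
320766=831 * 386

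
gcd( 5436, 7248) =1812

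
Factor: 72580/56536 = 95/74 = 2^( - 1)*5^1*19^1*37^ ( - 1)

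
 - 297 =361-658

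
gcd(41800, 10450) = 10450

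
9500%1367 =1298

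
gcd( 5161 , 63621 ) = 1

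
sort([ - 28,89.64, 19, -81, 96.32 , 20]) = [ - 81,- 28 , 19,20,89.64, 96.32 ] 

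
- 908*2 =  - 1816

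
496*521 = 258416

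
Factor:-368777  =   - 239^1*1543^1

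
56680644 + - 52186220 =4494424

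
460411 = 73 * 6307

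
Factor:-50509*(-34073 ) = 1720993157 =13^1 * 53^1*953^1 * 2621^1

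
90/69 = 30/23=1.30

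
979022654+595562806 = 1574585460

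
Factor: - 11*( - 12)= 132 = 2^2*3^1*11^1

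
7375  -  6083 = 1292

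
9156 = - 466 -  - 9622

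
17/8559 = 17/8559 = 0.00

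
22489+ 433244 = 455733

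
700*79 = 55300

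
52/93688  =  13/23422 = 0.00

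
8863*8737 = 77436031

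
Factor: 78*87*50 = 2^2*3^2*5^2 *13^1*29^1=339300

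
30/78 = 5/13 = 0.38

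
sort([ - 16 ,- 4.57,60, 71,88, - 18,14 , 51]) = [ - 18, - 16,- 4.57, 14 , 51, 60, 71, 88 ]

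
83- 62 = 21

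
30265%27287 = 2978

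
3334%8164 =3334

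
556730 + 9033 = 565763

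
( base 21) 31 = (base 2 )1000000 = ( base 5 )224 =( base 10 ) 64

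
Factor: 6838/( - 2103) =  - 2^1  *  3^ (- 1)*13^1*263^1*701^(-1) 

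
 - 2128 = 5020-7148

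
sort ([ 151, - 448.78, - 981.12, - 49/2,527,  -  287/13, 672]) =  [ - 981.12, - 448.78, - 49/2, - 287/13,151, 527,672 ]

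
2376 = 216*11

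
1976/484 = 494/121=4.08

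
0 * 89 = 0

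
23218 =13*1786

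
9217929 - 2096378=7121551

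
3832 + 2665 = 6497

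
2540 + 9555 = 12095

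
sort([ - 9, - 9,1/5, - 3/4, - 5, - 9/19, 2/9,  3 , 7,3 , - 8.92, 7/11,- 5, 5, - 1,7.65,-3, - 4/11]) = [ - 9, - 9 , - 8.92, - 5, - 5,-3,-1, - 3/4, - 9/19, - 4/11,1/5,2/9, 7/11, 3,3  ,  5,7, 7.65] 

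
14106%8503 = 5603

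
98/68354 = 49/34177 = 0.00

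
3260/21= 3260/21  =  155.24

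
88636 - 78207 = 10429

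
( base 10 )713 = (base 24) 15h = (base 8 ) 1311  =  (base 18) 23B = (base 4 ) 23021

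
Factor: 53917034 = 2^1*26958517^1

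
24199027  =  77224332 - 53025305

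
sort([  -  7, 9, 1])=[ - 7 , 1,9]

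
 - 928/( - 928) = 1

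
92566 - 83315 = 9251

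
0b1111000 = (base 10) 120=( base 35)3f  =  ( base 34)3I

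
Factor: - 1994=- 2^1*997^1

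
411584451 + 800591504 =1212175955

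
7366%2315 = 421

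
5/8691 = 5/8691 = 0.00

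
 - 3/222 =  - 1/74 = - 0.01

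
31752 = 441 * 72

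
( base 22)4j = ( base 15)72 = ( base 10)107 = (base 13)83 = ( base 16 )6b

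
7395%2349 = 348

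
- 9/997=-9/997 = - 0.01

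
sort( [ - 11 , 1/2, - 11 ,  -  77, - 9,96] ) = [ - 77,-11, - 11, - 9,1/2, 96 ]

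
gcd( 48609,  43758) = 99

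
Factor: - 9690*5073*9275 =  - 2^1*3^2*5^3*7^1 * 17^1*19^2*53^1*89^1 = - 455934606750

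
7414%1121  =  688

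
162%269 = 162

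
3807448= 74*51452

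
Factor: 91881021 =3^1*23^1 * 863^1*1543^1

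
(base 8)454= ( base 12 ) 210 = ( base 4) 10230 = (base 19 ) FF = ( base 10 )300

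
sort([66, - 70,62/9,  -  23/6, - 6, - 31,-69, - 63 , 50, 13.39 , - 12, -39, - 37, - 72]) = [-72  , - 70, - 69, - 63, - 39 , - 37, - 31, - 12, - 6, - 23/6 , 62/9, 13.39, 50,66]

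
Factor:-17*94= - 2^1*17^1*47^1=-1598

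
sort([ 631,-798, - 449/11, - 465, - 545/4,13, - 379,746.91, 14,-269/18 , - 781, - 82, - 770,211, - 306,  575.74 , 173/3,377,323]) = [ - 798 , - 781, - 770 , - 465, - 379, - 306, - 545/4, - 82,-449/11 , - 269/18,  13,  14 , 173/3,211, 323,377, 575.74,631, 746.91]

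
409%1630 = 409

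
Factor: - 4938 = -2^1*3^1 * 823^1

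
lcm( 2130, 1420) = 4260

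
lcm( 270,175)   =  9450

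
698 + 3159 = 3857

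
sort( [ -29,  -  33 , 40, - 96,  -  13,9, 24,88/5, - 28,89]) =[  -  96, - 33, - 29, - 28, - 13 , 9,88/5,24, 40 , 89]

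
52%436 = 52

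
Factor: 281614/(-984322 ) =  - 140807/492161 = - 139^1*223^( - 1 ) * 1013^1*2207^( - 1)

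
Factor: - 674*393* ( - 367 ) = 2^1* 3^1 * 131^1* 337^1 *367^1 = 97211694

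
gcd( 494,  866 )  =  2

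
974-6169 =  - 5195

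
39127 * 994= 38892238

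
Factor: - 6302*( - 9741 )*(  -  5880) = - 360960158160 = -2^4*3^2* 5^1*7^2*17^1*23^1*137^1*191^1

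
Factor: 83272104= 2^3*3^3*385519^1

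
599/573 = 1 + 26/573 = 1.05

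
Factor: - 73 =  - 73^1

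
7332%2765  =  1802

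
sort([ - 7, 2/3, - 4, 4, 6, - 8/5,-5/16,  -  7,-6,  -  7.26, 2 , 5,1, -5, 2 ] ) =[-7.26, - 7, - 7, - 6, - 5 ,-4,-8/5 ,  -  5/16,2/3 , 1,  2,2, 4, 5,6]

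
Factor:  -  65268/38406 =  - 294/173 = - 2^1* 3^1*7^2*173^( - 1 )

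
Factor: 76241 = 11^1*29^1*239^1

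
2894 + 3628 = 6522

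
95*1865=177175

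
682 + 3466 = 4148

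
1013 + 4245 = 5258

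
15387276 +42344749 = 57732025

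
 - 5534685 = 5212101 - 10746786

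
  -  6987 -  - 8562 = 1575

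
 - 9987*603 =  - 6022161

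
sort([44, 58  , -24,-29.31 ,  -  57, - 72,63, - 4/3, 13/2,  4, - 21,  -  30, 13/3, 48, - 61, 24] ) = [-72,-61, - 57, - 30,-29.31,-24, - 21,-4/3,4,  13/3, 13/2,24, 44 , 48, 58,63 ]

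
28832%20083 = 8749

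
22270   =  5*4454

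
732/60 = 61/5  =  12.20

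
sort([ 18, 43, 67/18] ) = [67/18, 18, 43]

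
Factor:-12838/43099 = -14/47 = - 2^1*7^1*47^( - 1)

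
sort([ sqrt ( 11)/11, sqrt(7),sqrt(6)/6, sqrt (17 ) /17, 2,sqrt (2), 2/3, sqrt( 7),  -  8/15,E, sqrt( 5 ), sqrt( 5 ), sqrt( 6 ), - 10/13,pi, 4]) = [-10/13, - 8/15, sqrt (17)/17, sqrt( 11)/11, sqrt(6)/6,2/3, sqrt( 2 ) , 2  ,  sqrt(5 ),  sqrt( 5), sqrt (6 ), sqrt (7 ),sqrt( 7),E, pi, 4]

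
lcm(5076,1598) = 86292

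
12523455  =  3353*3735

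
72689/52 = 72689/52 = 1397.87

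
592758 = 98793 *6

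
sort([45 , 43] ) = [ 43,45]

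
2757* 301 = 829857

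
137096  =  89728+47368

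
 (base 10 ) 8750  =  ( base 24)f4e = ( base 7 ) 34340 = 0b10001000101110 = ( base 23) GCA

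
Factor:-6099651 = -3^3*17^1*97^1*137^1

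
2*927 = 1854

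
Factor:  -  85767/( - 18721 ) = 3^1*11^1*23^1*97^( - 1 )*113^1*193^( - 1 )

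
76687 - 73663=3024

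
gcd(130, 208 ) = 26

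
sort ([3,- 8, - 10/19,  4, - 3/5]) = [-8,-3/5,-10/19, 3, 4 ] 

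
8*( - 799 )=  - 6392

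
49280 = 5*9856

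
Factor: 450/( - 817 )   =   - 2^1*3^2*5^2*19^(-1 )*43^ ( - 1 )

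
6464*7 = 45248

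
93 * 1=93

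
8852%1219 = 319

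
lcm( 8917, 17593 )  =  650941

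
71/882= 71/882=   0.08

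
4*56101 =224404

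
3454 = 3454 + 0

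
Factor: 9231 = 3^1  *17^1*181^1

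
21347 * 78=1665066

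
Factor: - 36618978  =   - 2^1*3^1 *11^1*554833^1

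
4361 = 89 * 49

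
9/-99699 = -3/33233  =  -0.00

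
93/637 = 93/637 = 0.15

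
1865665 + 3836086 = 5701751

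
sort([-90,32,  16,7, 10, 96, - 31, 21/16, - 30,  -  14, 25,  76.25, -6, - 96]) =[- 96,-90, - 31, - 30, - 14, - 6,21/16, 7, 10, 16, 25, 32,76.25,96]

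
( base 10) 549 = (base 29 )ir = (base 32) H5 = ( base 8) 1045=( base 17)1f5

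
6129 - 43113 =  - 36984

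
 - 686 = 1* ( - 686 ) 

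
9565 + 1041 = 10606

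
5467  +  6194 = 11661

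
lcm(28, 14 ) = 28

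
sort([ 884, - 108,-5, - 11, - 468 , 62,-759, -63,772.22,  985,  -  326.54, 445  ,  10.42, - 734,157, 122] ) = [-759 , -734,-468,-326.54, - 108,-63 ,-11, - 5, 10.42 , 62,122, 157,445  ,  772.22,  884, 985]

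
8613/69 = 2871/23 = 124.83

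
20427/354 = 57 + 83/118 = 57.70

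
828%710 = 118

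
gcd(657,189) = 9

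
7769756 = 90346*86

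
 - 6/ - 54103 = 6/54103 = 0.00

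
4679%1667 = 1345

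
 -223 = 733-956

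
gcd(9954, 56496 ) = 6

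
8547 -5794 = 2753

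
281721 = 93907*3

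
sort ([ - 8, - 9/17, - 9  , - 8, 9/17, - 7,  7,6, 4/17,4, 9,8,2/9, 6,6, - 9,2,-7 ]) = [ - 9, - 9, - 8, - 8, -7, - 7, - 9/17,2/9,4/17 , 9/17, 2,4, 6,6, 6, 7 , 8, 9 ]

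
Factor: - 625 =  - 5^4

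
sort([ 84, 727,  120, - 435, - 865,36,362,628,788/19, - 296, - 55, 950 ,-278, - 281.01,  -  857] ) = [ - 865, - 857, - 435, - 296, - 281.01, - 278, - 55,36,  788/19,84,120,362, 628,727,950]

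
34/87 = 34/87 = 0.39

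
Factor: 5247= 3^2 * 11^1 * 53^1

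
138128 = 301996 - 163868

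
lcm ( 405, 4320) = 12960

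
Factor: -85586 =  - 2^1*42793^1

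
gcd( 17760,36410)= 10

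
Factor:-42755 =-5^1 * 17^1*503^1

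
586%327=259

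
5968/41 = 145+23/41 = 145.56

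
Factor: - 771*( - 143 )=3^1*11^1*13^1*257^1  =  110253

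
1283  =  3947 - 2664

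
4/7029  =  4/7029 = 0.00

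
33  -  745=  -712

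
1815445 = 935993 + 879452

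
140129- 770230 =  - 630101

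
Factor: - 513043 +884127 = 371084 = 2^2*7^1*29^1*457^1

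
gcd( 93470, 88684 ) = 2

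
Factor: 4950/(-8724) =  - 2^( - 1 )*3^1*5^2*11^1*727^(-1) = - 825/1454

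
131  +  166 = 297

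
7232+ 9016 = 16248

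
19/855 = 1/45 = 0.02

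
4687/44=4687/44  =  106.52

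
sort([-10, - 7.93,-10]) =[ - 10,-10, - 7.93]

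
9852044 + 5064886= 14916930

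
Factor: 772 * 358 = 2^3 * 179^1*193^1 = 276376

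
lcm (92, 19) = 1748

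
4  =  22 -18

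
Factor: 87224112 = 2^4*3^2*29^1 * 20887^1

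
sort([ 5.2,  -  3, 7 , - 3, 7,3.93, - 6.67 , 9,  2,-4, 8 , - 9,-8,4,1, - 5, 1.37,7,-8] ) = [ - 9,  -  8,-8,-6.67 ,- 5,- 4 , - 3, - 3 , 1, 1.37,  2,3.93,4 , 5.2 , 7, 7, 7 , 8,  9 ] 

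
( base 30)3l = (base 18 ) 63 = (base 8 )157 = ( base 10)111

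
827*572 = 473044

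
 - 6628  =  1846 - 8474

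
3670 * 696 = 2554320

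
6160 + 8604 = 14764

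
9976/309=9976/309 = 32.28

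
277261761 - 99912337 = 177349424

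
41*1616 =66256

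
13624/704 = 1703/88 = 19.35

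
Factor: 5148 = 2^2*3^2*11^1*13^1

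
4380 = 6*730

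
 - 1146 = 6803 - 7949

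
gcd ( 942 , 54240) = 6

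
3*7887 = 23661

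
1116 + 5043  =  6159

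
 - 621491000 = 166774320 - 788265320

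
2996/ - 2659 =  - 2996/2659   =  - 1.13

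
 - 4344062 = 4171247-8515309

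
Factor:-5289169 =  - 127^1 * 41647^1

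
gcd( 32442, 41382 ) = 6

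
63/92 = 63/92  =  0.68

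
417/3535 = 417/3535 = 0.12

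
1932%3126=1932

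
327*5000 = 1635000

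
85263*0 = 0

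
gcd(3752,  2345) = 469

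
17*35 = 595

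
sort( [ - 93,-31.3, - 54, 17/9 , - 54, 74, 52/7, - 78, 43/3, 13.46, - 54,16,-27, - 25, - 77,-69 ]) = [  -  93, -78, - 77, - 69, - 54,-54,-54, - 31.3,-27, - 25,17/9, 52/7,13.46, 43/3,16, 74]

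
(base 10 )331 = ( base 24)DJ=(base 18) 107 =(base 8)513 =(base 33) a1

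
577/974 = 577/974 = 0.59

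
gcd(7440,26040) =3720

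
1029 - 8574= -7545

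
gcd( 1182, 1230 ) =6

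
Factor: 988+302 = 2^1*3^1 * 5^1*43^1 =1290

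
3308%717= 440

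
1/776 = 1/776= 0.00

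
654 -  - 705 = 1359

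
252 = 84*3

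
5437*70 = 380590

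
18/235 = 18/235 =0.08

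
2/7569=2/7569=   0.00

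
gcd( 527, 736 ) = 1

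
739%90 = 19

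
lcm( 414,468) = 10764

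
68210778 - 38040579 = 30170199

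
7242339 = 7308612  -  66273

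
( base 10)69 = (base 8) 105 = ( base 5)234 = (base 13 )54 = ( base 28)2D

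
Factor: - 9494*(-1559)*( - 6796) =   -  2^3*47^1*101^1* 1559^1 * 1699^1 = - 100588588216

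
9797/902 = 10+777/902 = 10.86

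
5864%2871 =122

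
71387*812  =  57966244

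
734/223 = 734/223 = 3.29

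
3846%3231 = 615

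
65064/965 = 67 + 409/965 = 67.42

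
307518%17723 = 6227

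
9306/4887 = 1034/543 = 1.90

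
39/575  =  39/575 = 0.07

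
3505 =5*701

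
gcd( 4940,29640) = 4940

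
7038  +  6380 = 13418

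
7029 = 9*781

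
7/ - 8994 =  - 7/8994 = - 0.00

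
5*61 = 305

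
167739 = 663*253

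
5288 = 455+4833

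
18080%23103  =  18080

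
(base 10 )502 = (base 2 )111110110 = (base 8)766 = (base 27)ig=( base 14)27c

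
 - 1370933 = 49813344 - 51184277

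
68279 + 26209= 94488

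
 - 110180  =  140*( - 787)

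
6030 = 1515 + 4515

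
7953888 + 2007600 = 9961488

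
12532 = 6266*2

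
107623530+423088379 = 530711909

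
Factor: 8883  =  3^3*7^1*47^1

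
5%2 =1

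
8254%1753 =1242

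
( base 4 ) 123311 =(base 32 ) 1nl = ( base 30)1TB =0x6f5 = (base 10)1781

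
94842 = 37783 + 57059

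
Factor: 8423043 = 3^1*563^1*4987^1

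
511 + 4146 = 4657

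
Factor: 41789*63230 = 2642318470  =  2^1*5^1*11^1*29^1*131^1*6323^1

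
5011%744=547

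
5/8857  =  5/8857 = 0.00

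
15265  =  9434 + 5831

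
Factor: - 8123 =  - 8123^1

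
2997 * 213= 638361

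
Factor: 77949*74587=3^3*2887^1*74587^1=5813982063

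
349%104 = 37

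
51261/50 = 51261/50 = 1025.22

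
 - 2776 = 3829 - 6605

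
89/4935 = 89/4935  =  0.02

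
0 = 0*78723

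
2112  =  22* 96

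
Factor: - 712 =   -  2^3*89^1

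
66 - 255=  - 189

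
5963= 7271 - 1308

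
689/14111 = 689/14111 =0.05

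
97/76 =97/76 = 1.28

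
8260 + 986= 9246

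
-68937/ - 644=68937/644 = 107.05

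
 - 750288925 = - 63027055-687261870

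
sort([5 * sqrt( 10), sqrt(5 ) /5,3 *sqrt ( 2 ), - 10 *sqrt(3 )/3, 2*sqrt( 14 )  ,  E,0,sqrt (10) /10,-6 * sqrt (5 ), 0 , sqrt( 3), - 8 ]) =[ - 6*sqrt( 5), - 8,-10 * sqrt(3) /3, 0,0 , sqrt(10)/10,sqrt(5) /5,sqrt( 3), E, 3*sqrt( 2 ),  2*sqrt (14 ),5 * sqrt(10 )] 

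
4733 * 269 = 1273177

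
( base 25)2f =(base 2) 1000001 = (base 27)2b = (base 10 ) 65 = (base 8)101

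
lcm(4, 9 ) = 36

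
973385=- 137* ( - 7105) 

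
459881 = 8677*53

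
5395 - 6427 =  - 1032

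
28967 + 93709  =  122676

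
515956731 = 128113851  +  387842880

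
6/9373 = 6/9373  =  0.00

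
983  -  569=414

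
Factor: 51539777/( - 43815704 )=  -  2^(  -  3 )*47^1*163^( - 1 )*389^1*2819^1* 33601^( - 1 ) 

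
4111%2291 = 1820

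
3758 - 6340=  -2582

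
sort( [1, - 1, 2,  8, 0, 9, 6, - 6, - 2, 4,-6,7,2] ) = [ - 6, - 6,-2,-1,0, 1, 2, 2, 4,  6,7, 8, 9 ] 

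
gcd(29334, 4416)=6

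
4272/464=267/29= 9.21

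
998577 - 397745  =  600832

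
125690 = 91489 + 34201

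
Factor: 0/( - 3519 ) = 0 =0^1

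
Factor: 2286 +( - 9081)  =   - 6795=-3^2  *  5^1*151^1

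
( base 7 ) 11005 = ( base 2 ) 101010111101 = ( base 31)2QL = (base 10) 2749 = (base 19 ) 7bd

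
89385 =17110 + 72275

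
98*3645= 357210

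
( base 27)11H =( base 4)30011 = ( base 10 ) 773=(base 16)305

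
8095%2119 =1738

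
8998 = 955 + 8043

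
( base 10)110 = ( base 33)3b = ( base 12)92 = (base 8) 156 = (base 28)3q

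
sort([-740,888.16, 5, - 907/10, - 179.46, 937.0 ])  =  [-740, - 179.46, - 907/10,5  ,  888.16, 937.0]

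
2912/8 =364 =364.00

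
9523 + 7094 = 16617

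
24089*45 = 1084005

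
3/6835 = 3/6835 = 0.00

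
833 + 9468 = 10301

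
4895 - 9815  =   - 4920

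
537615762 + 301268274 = 838884036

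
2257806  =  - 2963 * ( - 762 )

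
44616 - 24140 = 20476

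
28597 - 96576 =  - 67979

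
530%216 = 98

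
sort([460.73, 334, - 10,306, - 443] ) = [  -  443, - 10 , 306, 334, 460.73]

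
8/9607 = 8/9607 = 0.00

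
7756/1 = 7756 = 7756.00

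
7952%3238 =1476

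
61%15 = 1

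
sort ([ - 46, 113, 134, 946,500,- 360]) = [ - 360, - 46, 113, 134,500, 946]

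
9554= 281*34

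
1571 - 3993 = - 2422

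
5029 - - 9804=14833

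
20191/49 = 20191/49 = 412.06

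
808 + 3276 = 4084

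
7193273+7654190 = 14847463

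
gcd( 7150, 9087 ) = 13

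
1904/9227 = 1904/9227 = 0.21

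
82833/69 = 1200 + 11/23 =1200.48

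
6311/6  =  1051+ 5/6 = 1051.83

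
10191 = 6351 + 3840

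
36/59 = 36/59 =0.61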